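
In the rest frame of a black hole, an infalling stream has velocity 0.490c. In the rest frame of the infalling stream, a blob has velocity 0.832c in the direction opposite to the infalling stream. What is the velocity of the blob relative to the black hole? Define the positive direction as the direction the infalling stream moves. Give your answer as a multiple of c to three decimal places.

With v = 0.490 and u' = -0.832 (in units of c),
u = (u' + v)/(1 + u'v/c²):
u = (-0.832 + 0.490) / (1 + (-0.832)·0.490) = -0.3420/0.5923 = -0.5774
(Galilean addition would give -0.342c.)

-0.577c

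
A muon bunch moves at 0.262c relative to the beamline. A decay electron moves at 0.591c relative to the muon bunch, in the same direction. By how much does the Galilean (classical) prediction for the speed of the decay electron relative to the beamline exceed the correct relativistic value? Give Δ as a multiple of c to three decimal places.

Δ = 0.114c

Galilean: u_cl = 0.591 + 0.262 = 0.8530.
Relativistic: u_rel = (0.591 + 0.262) / (1 + 0.591·0.262) = 0.8530/1.1548 = 0.7386.
Δ = 0.8530 − 0.7386 = 0.1144.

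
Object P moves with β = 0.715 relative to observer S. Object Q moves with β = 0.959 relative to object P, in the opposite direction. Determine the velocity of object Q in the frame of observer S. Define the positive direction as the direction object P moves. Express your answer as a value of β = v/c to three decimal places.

With v = 0.715 and u' = -0.959 (in units of c),
u = (u' + v)/(1 + u'v/c²):
u = (-0.959 + 0.715) / (1 + (-0.959)·0.715) = -0.2440/0.3143 = -0.7763

β = -0.776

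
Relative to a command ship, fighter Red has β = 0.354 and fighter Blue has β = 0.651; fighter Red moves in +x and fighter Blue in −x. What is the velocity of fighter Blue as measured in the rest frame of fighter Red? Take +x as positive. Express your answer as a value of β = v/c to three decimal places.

β = -0.817

β_A = 0.354, β_B = -0.651.
Transform to A's frame with the inverse velocity-addition law: u' = (u − v)/(1 − uv/c²), taking u = β_B and v = β_A.
u' = (-0.651 − 0.354) / (1 − (0.354)(-0.651)) = -1.0050/1.2305 = -0.8168.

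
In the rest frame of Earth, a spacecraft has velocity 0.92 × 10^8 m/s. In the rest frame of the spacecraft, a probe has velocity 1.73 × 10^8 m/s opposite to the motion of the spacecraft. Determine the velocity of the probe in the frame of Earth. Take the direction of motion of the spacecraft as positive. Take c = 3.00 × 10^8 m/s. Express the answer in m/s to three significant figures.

-9.84 × 10^7 m/s

In units of c (dividing by 3.00 × 10^8 m/s): v = 0.307, u' = -0.577.
u = (u' + v)/(1 + u'v/c²):
u = (-0.577 + 0.307) / (1 + (-0.577)·0.307) = -0.2700/0.8232 = -0.3280
Converting back: u = -0.3280 × 3.00 × 10^8 m/s.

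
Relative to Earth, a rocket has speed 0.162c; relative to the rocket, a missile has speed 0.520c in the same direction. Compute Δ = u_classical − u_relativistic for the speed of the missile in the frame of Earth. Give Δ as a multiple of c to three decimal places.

Galilean: u_cl = 0.520 + 0.162 = 0.6820.
Relativistic: u_rel = (0.520 + 0.162) / (1 + 0.520·0.162) = 0.6820/1.0842 = 0.6290.
Δ = 0.6820 − 0.6290 = 0.0530.

Δ = 0.053c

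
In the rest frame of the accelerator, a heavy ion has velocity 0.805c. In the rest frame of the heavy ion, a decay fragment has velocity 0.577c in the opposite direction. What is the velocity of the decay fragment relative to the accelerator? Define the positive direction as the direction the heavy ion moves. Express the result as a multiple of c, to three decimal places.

With v = 0.805 and u' = -0.577 (in units of c),
u = (u' + v)/(1 + u'v/c²):
u = (-0.577 + 0.805) / (1 + (-0.577)·0.805) = 0.2280/0.5355 = 0.4258
(Galilean addition would give +0.228c.)

+0.426c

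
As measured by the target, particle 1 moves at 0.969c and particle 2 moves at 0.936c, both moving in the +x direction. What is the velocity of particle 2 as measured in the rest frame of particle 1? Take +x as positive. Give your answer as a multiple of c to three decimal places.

β_A = 0.969, β_B = 0.936.
Transform to A's frame with the inverse velocity-addition law: u' = (u − v)/(1 − uv/c²), taking u = β_B and v = β_A.
u' = (0.936 − 0.969) / (1 − (0.969)(0.936)) = -0.0330/0.0930 = -0.3548.

-0.355c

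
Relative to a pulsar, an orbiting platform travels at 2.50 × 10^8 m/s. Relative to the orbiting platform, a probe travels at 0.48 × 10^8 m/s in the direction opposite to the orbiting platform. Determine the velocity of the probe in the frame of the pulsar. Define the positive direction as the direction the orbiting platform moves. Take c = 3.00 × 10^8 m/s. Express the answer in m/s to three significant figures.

+2.33 × 10^8 m/s

In units of c (dividing by 3.00 × 10^8 m/s): v = 0.833, u' = -0.160.
u = (u' + v)/(1 + u'v/c²):
u = (-0.160 + 0.833) / (1 + (-0.160)·0.833) = 0.6733/0.8667 = 0.7769
Converting back: u = 0.7769 × 3.00 × 10^8 m/s.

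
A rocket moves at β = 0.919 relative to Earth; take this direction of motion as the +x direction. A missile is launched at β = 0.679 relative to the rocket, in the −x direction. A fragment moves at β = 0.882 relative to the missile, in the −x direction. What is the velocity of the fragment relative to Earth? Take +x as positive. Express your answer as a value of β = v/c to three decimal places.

Apply u = (u' + v)/(1 + u'v/c²) successively, working outward toward Earth.
Start: velocity of the rocket relative to Earth = 0.9190c.
Compose with the missile (u' = -0.679 in the rocket frame): u_1 = (-0.679 + 0.919) / (1 + (-0.679)·0.919) = 0.2400/0.3760 = 0.6383.
Compose with the fragment (u' = -0.882 in the missile frame): u_2 = (-0.882 + 0.638) / (1 + (-0.882)·0.638) = -0.2437/0.4370 = -0.5576.

β = -0.558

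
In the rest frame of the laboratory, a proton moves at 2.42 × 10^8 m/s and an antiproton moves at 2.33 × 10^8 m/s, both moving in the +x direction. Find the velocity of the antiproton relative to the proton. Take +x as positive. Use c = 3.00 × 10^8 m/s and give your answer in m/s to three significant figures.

-2.41 × 10^7 m/s

β_A = 0.807, β_B = 0.777 (dividing each by c = 3.00 × 10^8 m/s).
Transform to A's frame with the inverse velocity-addition law: u' = (u − v)/(1 − uv/c²), taking u = β_B and v = β_A.
u' = (0.777 − 0.807) / (1 − (0.807)(0.777)) = -0.0300/0.3735 = -0.0803.
u' = -0.0803 × 3.00 × 10^8 m/s.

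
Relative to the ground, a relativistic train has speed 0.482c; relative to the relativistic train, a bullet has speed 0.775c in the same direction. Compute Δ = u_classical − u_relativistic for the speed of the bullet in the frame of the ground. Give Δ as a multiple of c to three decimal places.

Galilean: u_cl = 0.775 + 0.482 = 1.2570.
Relativistic: u_rel = (0.775 + 0.482) / (1 + 0.775·0.482) = 1.2570/1.3736 = 0.9151.
Δ = 1.2570 − 0.9151 = 0.3419.
(The classical prediction exceeds c; the relativistic result does not.)

Δ = 0.342c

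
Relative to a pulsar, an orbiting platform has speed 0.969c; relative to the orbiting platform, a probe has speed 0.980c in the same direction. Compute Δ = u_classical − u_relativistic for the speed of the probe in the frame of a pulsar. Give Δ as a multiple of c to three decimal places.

Δ = 0.949c

Galilean: u_cl = 0.980 + 0.969 = 1.9490.
Relativistic: u_rel = (0.980 + 0.969) / (1 + 0.980·0.969) = 1.9490/1.9496 = 0.9997.
Δ = 1.9490 − 0.9997 = 0.9493.
(The classical prediction exceeds c; the relativistic result does not.)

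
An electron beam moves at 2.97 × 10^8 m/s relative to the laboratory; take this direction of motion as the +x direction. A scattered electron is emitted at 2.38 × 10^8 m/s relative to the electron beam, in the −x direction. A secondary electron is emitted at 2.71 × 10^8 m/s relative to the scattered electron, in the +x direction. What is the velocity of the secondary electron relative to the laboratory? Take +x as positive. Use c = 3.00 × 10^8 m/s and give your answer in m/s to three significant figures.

Apply u = (u' + v)/(1 + u'v/c²) successively, working outward toward the laboratory.
(Dividing each given speed by c = 3.00 × 10^8 m/s to work in units of c.)
Start: velocity of the electron beam relative to the laboratory = 0.9900c.
Compose with the scattered electron (u' = -0.793 in the electron beam frame): u_1 = (-0.793 + 0.990) / (1 + (-0.793)·0.990) = 0.1967/0.2146 = 0.9164.
Compose with the secondary electron (u' = 0.903 in the scattered electron frame): u_2 = (0.903 + 0.916) / (1 + 0.903·0.916) = 1.8198/1.8278 = 0.9956.
So u = 0.9956 × 3.00 × 10^8 m/s.

+2.99 × 10^8 m/s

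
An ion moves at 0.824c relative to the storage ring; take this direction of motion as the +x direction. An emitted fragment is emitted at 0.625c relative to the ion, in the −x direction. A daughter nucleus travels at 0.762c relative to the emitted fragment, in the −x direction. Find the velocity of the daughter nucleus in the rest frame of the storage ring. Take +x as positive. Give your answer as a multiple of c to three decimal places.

Apply u = (u' + v)/(1 + u'v/c²) successively, working outward toward the storage ring.
Start: velocity of the ion relative to the storage ring = 0.8240c.
Compose with the emitted fragment (u' = -0.625 in the ion frame): u_1 = (-0.625 + 0.824) / (1 + (-0.625)·0.824) = 0.1990/0.4850 = 0.4103.
Compose with the daughter nucleus (u' = -0.762 in the emitted fragment frame): u_2 = (-0.762 + 0.410) / (1 + (-0.762)·0.410) = -0.3517/0.6873 = -0.5117.

-0.512c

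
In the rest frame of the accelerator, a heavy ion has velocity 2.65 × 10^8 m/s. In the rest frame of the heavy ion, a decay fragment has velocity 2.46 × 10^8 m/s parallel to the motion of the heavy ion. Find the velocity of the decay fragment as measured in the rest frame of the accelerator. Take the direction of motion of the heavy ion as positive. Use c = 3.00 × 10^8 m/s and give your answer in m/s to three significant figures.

In units of c (dividing by 3.00 × 10^8 m/s): v = 0.883, u' = 0.820.
u = (u' + v)/(1 + u'v/c²):
u = (0.820 + 0.883) / (1 + 0.820·0.883) = 1.7033/1.7243 = 0.9878
(Galilean addition would give +1.703c, exceeding c.)
Converting back: u = 0.9878 × 3.00 × 10^8 m/s.

2.96 × 10^8 m/s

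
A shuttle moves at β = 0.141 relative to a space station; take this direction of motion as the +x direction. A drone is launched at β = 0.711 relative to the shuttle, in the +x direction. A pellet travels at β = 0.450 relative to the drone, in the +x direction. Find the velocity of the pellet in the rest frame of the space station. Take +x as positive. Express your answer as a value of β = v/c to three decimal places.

Apply u = (u' + v)/(1 + u'v/c²) successively, working outward toward the space station.
Start: velocity of the shuttle relative to the space station = 0.1410c.
Compose with the drone (u' = 0.711 in the shuttle frame): u_1 = (0.711 + 0.141) / (1 + 0.711·0.141) = 0.8520/1.1003 = 0.7744.
Compose with the pellet (u' = 0.450 in the drone frame): u_2 = (0.450 + 0.774) / (1 + 0.450·0.774) = 1.2244/1.3485 = 0.9080.

β = 0.908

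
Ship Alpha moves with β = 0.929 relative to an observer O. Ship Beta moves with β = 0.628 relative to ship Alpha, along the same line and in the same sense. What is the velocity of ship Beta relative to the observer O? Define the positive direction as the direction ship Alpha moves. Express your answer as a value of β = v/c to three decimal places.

β = 0.983

With v = 0.929 and u' = 0.628 (in units of c),
u = (u' + v)/(1 + u'v/c²):
u = (0.628 + 0.929) / (1 + 0.628·0.929) = 1.5570/1.5834 = 0.9833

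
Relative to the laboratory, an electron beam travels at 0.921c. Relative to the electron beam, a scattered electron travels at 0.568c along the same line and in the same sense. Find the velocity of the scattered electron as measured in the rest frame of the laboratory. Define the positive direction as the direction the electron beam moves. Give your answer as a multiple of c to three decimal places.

0.978c

With v = 0.921 and u' = 0.568 (in units of c),
u = (u' + v)/(1 + u'v/c²):
u = (0.568 + 0.921) / (1 + 0.568·0.921) = 1.4890/1.5231 = 0.9776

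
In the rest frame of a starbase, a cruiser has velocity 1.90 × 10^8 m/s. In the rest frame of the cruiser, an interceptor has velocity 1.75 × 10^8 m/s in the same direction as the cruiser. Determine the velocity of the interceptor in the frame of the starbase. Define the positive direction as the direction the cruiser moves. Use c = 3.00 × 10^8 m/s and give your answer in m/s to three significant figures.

In units of c (dividing by 3.00 × 10^8 m/s): v = 0.633, u' = 0.583.
u = (u' + v)/(1 + u'v/c²):
u = (0.583 + 0.633) / (1 + 0.583·0.633) = 1.2167/1.3694 = 0.8884
(Galilean addition would give +1.217c, exceeding c.)
Converting back: u = 0.8884 × 3.00 × 10^8 m/s.

2.67 × 10^8 m/s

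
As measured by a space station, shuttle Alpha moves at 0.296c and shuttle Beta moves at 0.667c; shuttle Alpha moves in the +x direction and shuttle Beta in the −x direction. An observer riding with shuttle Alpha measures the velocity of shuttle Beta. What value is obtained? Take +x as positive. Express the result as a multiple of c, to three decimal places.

β_A = 0.296, β_B = -0.667.
Transform to A's frame with the inverse velocity-addition law: u' = (u − v)/(1 − uv/c²), taking u = β_B and v = β_A.
u' = (-0.667 − 0.296) / (1 − (0.296)(-0.667)) = -0.9630/1.1974 = -0.8042.

-0.804c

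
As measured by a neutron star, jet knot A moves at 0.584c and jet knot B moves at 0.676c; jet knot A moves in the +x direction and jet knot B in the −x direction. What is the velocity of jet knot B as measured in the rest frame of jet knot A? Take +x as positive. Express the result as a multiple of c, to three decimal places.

β_A = 0.584, β_B = -0.676.
Transform to A's frame with the inverse velocity-addition law: u' = (u − v)/(1 − uv/c²), taking u = β_B and v = β_A.
u' = (-0.676 − 0.584) / (1 − (0.584)(-0.676)) = -1.2600/1.3948 = -0.9034.

-0.903c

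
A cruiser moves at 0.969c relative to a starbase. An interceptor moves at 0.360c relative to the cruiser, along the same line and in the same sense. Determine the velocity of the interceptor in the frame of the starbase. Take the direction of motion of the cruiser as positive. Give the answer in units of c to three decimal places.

0.985c

With v = 0.969 and u' = 0.360 (in units of c),
u = (u' + v)/(1 + u'v/c²):
u = (0.360 + 0.969) / (1 + 0.360·0.969) = 1.3290/1.3488 = 0.9853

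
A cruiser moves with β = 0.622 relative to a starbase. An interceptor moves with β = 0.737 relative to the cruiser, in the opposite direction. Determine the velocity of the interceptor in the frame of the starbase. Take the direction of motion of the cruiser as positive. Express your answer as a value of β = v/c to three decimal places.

With v = 0.622 and u' = -0.737 (in units of c),
u = (u' + v)/(1 + u'v/c²):
u = (-0.737 + 0.622) / (1 + (-0.737)·0.622) = -0.1150/0.5416 = -0.2123
(Galilean addition would give -0.115c.)

β = -0.212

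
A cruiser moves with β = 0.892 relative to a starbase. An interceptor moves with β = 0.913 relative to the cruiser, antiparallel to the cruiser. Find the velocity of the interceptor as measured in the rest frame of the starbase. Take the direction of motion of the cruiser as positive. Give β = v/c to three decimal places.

With v = 0.892 and u' = -0.913 (in units of c),
u = (u' + v)/(1 + u'v/c²):
u = (-0.913 + 0.892) / (1 + (-0.913)·0.892) = -0.0210/0.1856 = -0.1131

β = -0.113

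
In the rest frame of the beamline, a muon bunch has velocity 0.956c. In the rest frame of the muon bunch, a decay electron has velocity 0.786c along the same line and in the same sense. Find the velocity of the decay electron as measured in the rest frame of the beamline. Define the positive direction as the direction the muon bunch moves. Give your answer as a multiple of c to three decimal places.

0.995c

With v = 0.956 and u' = 0.786 (in units of c),
u = (u' + v)/(1 + u'v/c²):
u = (0.786 + 0.956) / (1 + 0.786·0.956) = 1.7420/1.7514 = 0.9946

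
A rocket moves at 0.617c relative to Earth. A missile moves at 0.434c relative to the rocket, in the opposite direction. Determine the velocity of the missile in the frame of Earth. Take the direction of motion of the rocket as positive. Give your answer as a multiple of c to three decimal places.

With v = 0.617 and u' = -0.434 (in units of c),
u = (u' + v)/(1 + u'v/c²):
u = (-0.434 + 0.617) / (1 + (-0.434)·0.617) = 0.1830/0.7322 = 0.2499
(Galilean addition would give +0.183c.)

+0.250c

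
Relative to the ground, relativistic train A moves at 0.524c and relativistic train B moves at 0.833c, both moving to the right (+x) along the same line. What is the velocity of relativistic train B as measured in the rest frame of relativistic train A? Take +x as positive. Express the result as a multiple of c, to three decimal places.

+0.548c

β_A = 0.524, β_B = 0.833.
Transform to A's frame with the inverse velocity-addition law: u' = (u − v)/(1 − uv/c²), taking u = β_B and v = β_A.
u' = (0.833 − 0.524) / (1 − (0.524)(0.833)) = 0.3090/0.5635 = 0.5484.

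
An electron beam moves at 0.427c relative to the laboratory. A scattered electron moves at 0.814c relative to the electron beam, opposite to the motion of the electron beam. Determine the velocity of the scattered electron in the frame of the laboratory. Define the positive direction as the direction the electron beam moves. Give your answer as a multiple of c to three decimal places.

-0.593c

With v = 0.427 and u' = -0.814 (in units of c),
u = (u' + v)/(1 + u'v/c²):
u = (-0.814 + 0.427) / (1 + (-0.814)·0.427) = -0.3870/0.6524 = -0.5932
(Galilean addition would give -0.387c.)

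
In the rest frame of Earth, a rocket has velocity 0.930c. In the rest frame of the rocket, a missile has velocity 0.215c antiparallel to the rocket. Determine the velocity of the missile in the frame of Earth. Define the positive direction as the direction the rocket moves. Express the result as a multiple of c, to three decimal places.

+0.894c

With v = 0.930 and u' = -0.215 (in units of c),
u = (u' + v)/(1 + u'v/c²):
u = (-0.215 + 0.930) / (1 + (-0.215)·0.930) = 0.7150/0.8001 = 0.8937
(Galilean addition would give +0.715c.)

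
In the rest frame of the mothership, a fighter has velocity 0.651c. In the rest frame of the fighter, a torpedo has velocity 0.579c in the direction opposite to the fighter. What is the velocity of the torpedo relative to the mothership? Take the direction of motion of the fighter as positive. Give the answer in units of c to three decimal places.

+0.116c

With v = 0.651 and u' = -0.579 (in units of c),
u = (u' + v)/(1 + u'v/c²):
u = (-0.579 + 0.651) / (1 + (-0.579)·0.651) = 0.0720/0.6231 = 0.1156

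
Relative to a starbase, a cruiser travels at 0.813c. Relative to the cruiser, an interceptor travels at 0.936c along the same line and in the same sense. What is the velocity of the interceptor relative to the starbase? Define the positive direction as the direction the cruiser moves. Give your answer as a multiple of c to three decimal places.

0.993c

With v = 0.813 and u' = 0.936 (in units of c),
u = (u' + v)/(1 + u'v/c²):
u = (0.936 + 0.813) / (1 + 0.936·0.813) = 1.7490/1.7610 = 0.9932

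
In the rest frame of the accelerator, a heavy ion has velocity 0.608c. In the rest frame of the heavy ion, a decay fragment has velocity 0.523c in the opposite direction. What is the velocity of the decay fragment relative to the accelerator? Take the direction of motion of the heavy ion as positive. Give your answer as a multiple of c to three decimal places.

With v = 0.608 and u' = -0.523 (in units of c),
u = (u' + v)/(1 + u'v/c²):
u = (-0.523 + 0.608) / (1 + (-0.523)·0.608) = 0.0850/0.6820 = 0.1246

+0.125c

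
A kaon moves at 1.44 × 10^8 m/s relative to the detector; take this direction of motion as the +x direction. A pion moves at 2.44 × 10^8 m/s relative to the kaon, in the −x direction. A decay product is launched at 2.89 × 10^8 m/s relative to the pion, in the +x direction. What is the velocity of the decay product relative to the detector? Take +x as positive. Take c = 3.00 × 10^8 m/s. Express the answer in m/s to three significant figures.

+2.64 × 10^8 m/s

Apply u = (u' + v)/(1 + u'v/c²) successively, working outward toward the detector.
(Dividing each given speed by c = 3.00 × 10^8 m/s to work in units of c.)
Start: velocity of the kaon relative to the detector = 0.4800c.
Compose with the pion (u' = -0.813 in the kaon frame): u_1 = (-0.813 + 0.480) / (1 + (-0.813)·0.480) = -0.3333/0.6096 = -0.5468.
Compose with the decay product (u' = 0.963 in the pion frame): u_2 = (0.963 + (-0.547)) / (1 + 0.963·(-0.547)) = 0.4165/0.4732 = 0.8802.
So u = 0.8802 × 3.00 × 10^8 m/s.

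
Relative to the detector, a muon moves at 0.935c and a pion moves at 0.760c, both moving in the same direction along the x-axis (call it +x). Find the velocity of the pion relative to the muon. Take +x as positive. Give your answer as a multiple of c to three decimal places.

β_A = 0.935, β_B = 0.760.
Transform to A's frame with the inverse velocity-addition law: u' = (u − v)/(1 − uv/c²), taking u = β_B and v = β_A.
u' = (0.760 − 0.935) / (1 − (0.935)(0.760)) = -0.1750/0.2894 = -0.6047.

-0.605c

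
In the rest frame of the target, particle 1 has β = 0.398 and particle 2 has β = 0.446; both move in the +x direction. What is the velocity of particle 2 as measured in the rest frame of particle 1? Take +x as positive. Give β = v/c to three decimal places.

β_A = 0.398, β_B = 0.446.
Transform to A's frame with the inverse velocity-addition law: u' = (u − v)/(1 − uv/c²), taking u = β_B and v = β_A.
u' = (0.446 − 0.398) / (1 − (0.398)(0.446)) = 0.0480/0.8225 = 0.0584.

β = +0.058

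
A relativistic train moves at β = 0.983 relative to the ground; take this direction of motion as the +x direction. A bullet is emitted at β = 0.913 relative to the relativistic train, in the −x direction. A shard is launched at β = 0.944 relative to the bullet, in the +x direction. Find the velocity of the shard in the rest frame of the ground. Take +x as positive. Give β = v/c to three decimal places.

β = +0.989

Apply u = (u' + v)/(1 + u'v/c²) successively, working outward toward the ground.
Start: velocity of the relativistic train relative to the ground = 0.9830c.
Compose with the bullet (u' = -0.913 in the relativistic train frame): u_1 = (-0.913 + 0.983) / (1 + (-0.913)·0.983) = 0.0700/0.1025 = 0.6828.
Compose with the shard (u' = 0.944 in the bullet frame): u_2 = (0.944 + 0.683) / (1 + 0.944·0.683) = 1.6268/1.6446 = 0.9892.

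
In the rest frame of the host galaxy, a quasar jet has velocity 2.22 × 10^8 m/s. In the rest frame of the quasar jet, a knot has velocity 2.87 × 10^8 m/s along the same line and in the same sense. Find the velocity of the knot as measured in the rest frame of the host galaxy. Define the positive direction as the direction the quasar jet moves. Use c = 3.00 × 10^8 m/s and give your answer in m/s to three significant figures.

2.98 × 10^8 m/s

In units of c (dividing by 3.00 × 10^8 m/s): v = 0.740, u' = 0.957.
u = (u' + v)/(1 + u'v/c²):
u = (0.957 + 0.740) / (1 + 0.957·0.740) = 1.6967/1.7079 = 0.9934
Converting back: u = 0.9934 × 3.00 × 10^8 m/s.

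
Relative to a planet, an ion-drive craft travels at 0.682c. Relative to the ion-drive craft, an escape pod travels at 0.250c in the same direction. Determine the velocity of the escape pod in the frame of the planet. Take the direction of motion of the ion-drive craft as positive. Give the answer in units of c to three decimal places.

With v = 0.682 and u' = 0.250 (in units of c),
u = (u' + v)/(1 + u'v/c²):
u = (0.250 + 0.682) / (1 + 0.250·0.682) = 0.9320/1.1705 = 0.7962
(Galilean addition would give +0.932c.)

0.796c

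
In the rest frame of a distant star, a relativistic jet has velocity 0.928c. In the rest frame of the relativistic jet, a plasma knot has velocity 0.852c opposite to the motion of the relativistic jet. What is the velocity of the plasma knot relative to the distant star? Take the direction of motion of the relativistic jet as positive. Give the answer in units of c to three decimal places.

With v = 0.928 and u' = -0.852 (in units of c),
u = (u' + v)/(1 + u'v/c²):
u = (-0.852 + 0.928) / (1 + (-0.852)·0.928) = 0.0760/0.2093 = 0.3630

+0.363c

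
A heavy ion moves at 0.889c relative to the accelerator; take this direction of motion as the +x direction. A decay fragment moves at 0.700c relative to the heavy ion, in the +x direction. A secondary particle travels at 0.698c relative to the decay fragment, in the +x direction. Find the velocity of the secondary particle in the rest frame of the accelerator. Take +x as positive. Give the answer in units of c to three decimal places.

Apply u = (u' + v)/(1 + u'v/c²) successively, working outward toward the accelerator.
Start: velocity of the heavy ion relative to the accelerator = 0.8890c.
Compose with the decay fragment (u' = 0.700 in the heavy ion frame): u_1 = (0.700 + 0.889) / (1 + 0.700·0.889) = 1.5890/1.6223 = 0.9795.
Compose with the secondary particle (u' = 0.698 in the decay fragment frame): u_2 = (0.698 + 0.979) / (1 + 0.698·0.979) = 1.6775/1.6837 = 0.9963.

0.996c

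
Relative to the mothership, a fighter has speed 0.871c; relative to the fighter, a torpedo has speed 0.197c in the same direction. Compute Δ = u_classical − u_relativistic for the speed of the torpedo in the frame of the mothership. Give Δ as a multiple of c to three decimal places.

Galilean: u_cl = 0.197 + 0.871 = 1.0680.
Relativistic: u_rel = (0.197 + 0.871) / (1 + 0.197·0.871) = 1.0680/1.1716 = 0.9116.
Δ = 1.0680 − 0.9116 = 0.1564.
(The classical prediction exceeds c; the relativistic result does not.)

Δ = 0.156c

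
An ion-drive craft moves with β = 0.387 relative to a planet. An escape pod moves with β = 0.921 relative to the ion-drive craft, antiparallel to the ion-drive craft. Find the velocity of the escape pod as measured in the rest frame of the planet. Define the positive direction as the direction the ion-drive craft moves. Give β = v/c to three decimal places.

With v = 0.387 and u' = -0.921 (in units of c),
u = (u' + v)/(1 + u'v/c²):
u = (-0.921 + 0.387) / (1 + (-0.921)·0.387) = -0.5340/0.6436 = -0.8297
(Galilean addition would give -0.534c.)

β = -0.830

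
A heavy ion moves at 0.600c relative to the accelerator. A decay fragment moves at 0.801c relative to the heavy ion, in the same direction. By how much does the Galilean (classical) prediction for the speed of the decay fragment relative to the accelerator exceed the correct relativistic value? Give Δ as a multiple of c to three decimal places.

Galilean: u_cl = 0.801 + 0.600 = 1.4010.
Relativistic: u_rel = (0.801 + 0.600) / (1 + 0.801·0.600) = 1.4010/1.4806 = 0.9462.
Δ = 1.4010 − 0.9462 = 0.4548.
(The classical prediction exceeds c; the relativistic result does not.)

Δ = 0.455c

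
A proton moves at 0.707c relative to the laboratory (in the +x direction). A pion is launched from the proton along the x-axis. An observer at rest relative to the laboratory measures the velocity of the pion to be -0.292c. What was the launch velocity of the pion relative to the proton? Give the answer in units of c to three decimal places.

Invert the composition law: u' = (u − v)/(1 − uv/c²).
u' = (-0.292 − 0.707) / (1 − (-0.292)(0.707)) = -0.9990/1.2064 = -0.8281.

-0.828c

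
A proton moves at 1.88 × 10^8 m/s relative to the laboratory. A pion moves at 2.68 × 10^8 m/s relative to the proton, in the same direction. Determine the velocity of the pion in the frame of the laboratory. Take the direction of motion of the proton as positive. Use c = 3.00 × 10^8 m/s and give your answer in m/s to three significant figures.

In units of c (dividing by 3.00 × 10^8 m/s): v = 0.627, u' = 0.893.
u = (u' + v)/(1 + u'v/c²):
u = (0.893 + 0.627) / (1 + 0.893·0.627) = 1.5200/1.5598 = 0.9745
Converting back: u = 0.9745 × 3.00 × 10^8 m/s.

2.92 × 10^8 m/s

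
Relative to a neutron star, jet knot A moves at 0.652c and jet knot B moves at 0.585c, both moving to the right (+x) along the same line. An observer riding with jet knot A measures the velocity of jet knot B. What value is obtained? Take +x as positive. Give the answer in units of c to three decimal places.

β_A = 0.652, β_B = 0.585.
Transform to A's frame with the inverse velocity-addition law: u' = (u − v)/(1 − uv/c²), taking u = β_B and v = β_A.
u' = (0.585 − 0.652) / (1 − (0.652)(0.585)) = -0.0670/0.6186 = -0.1083.

-0.108c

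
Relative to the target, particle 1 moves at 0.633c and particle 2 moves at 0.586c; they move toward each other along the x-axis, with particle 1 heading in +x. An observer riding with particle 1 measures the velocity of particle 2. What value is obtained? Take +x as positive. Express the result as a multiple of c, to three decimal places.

β_A = 0.633, β_B = -0.586.
Transform to A's frame with the inverse velocity-addition law: u' = (u − v)/(1 − uv/c²), taking u = β_B and v = β_A.
u' = (-0.586 − 0.633) / (1 − (0.633)(-0.586)) = -1.2190/1.3709 = -0.8892.

-0.889c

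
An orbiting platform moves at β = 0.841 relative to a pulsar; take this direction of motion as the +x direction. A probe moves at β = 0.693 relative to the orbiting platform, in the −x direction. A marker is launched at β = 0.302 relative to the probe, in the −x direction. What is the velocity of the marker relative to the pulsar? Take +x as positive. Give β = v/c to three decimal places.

β = +0.059

Apply u = (u' + v)/(1 + u'v/c²) successively, working outward toward the pulsar.
Start: velocity of the orbiting platform relative to the pulsar = 0.8410c.
Compose with the probe (u' = -0.693 in the orbiting platform frame): u_1 = (-0.693 + 0.841) / (1 + (-0.693)·0.841) = 0.1480/0.4172 = 0.3548.
Compose with the marker (u' = -0.302 in the probe frame): u_2 = (-0.302 + 0.355) / (1 + (-0.302)·0.355) = 0.0528/0.8929 = 0.0591.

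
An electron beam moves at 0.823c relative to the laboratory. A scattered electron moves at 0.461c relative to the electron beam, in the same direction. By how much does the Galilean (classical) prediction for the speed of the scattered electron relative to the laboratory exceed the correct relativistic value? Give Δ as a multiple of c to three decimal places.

Δ = 0.353c

Galilean: u_cl = 0.461 + 0.823 = 1.2840.
Relativistic: u_rel = (0.461 + 0.823) / (1 + 0.461·0.823) = 1.2840/1.3794 = 0.9308.
Δ = 1.2840 − 0.9308 = 0.3532.
(The classical prediction exceeds c; the relativistic result does not.)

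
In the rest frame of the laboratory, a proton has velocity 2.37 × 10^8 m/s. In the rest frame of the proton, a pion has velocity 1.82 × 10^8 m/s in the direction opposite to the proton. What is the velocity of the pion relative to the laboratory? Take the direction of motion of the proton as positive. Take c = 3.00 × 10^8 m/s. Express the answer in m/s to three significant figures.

In units of c (dividing by 3.00 × 10^8 m/s): v = 0.790, u' = -0.607.
u = (u' + v)/(1 + u'v/c²):
u = (-0.607 + 0.790) / (1 + (-0.607)·0.790) = 0.1833/0.5207 = 0.3521
Converting back: u = 0.3521 × 3.00 × 10^8 m/s.

+1.06 × 10^8 m/s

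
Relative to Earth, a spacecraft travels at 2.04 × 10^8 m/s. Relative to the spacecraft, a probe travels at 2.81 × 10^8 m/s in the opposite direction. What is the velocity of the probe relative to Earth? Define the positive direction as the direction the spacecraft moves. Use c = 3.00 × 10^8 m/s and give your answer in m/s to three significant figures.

In units of c (dividing by 3.00 × 10^8 m/s): v = 0.680, u' = -0.937.
u = (u' + v)/(1 + u'v/c²):
u = (-0.937 + 0.680) / (1 + (-0.937)·0.680) = -0.2567/0.3631 = -0.7069
(Galilean addition would give -0.257c.)
Converting back: u = -0.7069 × 3.00 × 10^8 m/s.

-2.12 × 10^8 m/s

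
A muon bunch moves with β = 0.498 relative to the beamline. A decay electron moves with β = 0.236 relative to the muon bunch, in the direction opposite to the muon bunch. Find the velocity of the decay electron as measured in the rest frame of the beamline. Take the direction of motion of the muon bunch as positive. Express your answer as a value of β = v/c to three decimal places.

With v = 0.498 and u' = -0.236 (in units of c),
u = (u' + v)/(1 + u'v/c²):
u = (-0.236 + 0.498) / (1 + (-0.236)·0.498) = 0.2620/0.8825 = 0.2969

β = +0.297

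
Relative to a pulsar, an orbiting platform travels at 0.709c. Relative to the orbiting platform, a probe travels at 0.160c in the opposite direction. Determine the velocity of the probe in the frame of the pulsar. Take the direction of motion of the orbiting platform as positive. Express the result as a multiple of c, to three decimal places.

+0.619c

With v = 0.709 and u' = -0.160 (in units of c),
u = (u' + v)/(1 + u'v/c²):
u = (-0.160 + 0.709) / (1 + (-0.160)·0.709) = 0.5490/0.8866 = 0.6192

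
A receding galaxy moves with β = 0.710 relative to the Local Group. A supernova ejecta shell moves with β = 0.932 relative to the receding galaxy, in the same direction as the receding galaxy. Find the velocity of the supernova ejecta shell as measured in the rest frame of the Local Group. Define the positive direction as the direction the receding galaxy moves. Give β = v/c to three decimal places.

β = 0.988

With v = 0.710 and u' = 0.932 (in units of c),
u = (u' + v)/(1 + u'v/c²):
u = (0.932 + 0.710) / (1 + 0.932·0.710) = 1.6420/1.6617 = 0.9881
(Galilean addition would give +1.642c, exceeding c.)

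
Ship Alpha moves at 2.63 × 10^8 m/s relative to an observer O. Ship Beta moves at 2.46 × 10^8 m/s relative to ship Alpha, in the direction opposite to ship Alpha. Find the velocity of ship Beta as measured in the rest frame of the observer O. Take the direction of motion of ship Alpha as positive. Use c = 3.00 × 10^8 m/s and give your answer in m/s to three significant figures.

+6.05 × 10^7 m/s

In units of c (dividing by 3.00 × 10^8 m/s): v = 0.877, u' = -0.820.
u = (u' + v)/(1 + u'v/c²):
u = (-0.820 + 0.877) / (1 + (-0.820)·0.877) = 0.0567/0.2811 = 0.2016
Converting back: u = 0.2016 × 3.00 × 10^8 m/s.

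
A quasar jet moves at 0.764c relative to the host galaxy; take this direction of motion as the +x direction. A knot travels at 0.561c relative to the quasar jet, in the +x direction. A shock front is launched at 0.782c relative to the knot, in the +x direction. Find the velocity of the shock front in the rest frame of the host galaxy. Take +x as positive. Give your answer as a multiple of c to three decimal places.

0.991c

Apply u = (u' + v)/(1 + u'v/c²) successively, working outward toward the host galaxy.
Start: velocity of the quasar jet relative to the host galaxy = 0.7640c.
Compose with the knot (u' = 0.561 in the quasar jet frame): u_1 = (0.561 + 0.764) / (1 + 0.561·0.764) = 1.3250/1.4286 = 0.9275.
Compose with the shock front (u' = 0.782 in the knot frame): u_2 = (0.782 + 0.927) / (1 + 0.782·0.927) = 1.7095/1.7253 = 0.9908.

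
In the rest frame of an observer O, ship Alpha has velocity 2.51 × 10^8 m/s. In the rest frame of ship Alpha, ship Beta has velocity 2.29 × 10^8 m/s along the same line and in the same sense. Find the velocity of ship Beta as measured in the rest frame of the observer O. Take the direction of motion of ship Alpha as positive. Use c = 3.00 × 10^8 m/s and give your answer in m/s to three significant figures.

In units of c (dividing by 3.00 × 10^8 m/s): v = 0.837, u' = 0.763.
u = (u' + v)/(1 + u'v/c²):
u = (0.763 + 0.837) / (1 + 0.763·0.837) = 1.6000/1.6387 = 0.9764
Converting back: u = 0.9764 × 3.00 × 10^8 m/s.

2.93 × 10^8 m/s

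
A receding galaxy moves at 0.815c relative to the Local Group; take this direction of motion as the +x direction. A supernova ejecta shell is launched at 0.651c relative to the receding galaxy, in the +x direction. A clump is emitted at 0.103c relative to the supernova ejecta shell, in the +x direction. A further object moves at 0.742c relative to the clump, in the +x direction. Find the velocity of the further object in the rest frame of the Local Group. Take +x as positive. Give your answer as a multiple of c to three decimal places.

0.995c

Apply u = (u' + v)/(1 + u'v/c²) successively, working outward toward the Local Group.
Start: velocity of the receding galaxy relative to the Local Group = 0.8150c.
Compose with the supernova ejecta shell (u' = 0.651 in the receding galaxy frame): u_1 = (0.651 + 0.815) / (1 + 0.651·0.815) = 1.4660/1.5306 = 0.9578.
Compose with the clump (u' = 0.103 in the supernova ejecta shell frame): u_2 = (0.103 + 0.958) / (1 + 0.103·0.958) = 1.0608/1.0987 = 0.9656.
Compose with the further object (u' = 0.742 in the clump frame): u_3 = (0.742 + 0.966) / (1 + 0.742·0.966) = 1.7076/1.7164 = 0.9948.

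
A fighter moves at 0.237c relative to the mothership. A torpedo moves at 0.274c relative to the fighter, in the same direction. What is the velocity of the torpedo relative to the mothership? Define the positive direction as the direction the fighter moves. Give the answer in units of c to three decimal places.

With v = 0.237 and u' = 0.274 (in units of c),
u = (u' + v)/(1 + u'v/c²):
u = (0.274 + 0.237) / (1 + 0.274·0.237) = 0.5110/1.0649 = 0.4798

0.480c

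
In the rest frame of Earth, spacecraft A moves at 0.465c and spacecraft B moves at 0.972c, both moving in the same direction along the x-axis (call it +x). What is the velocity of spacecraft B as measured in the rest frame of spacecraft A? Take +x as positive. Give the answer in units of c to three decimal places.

+0.925c

β_A = 0.465, β_B = 0.972.
Transform to A's frame with the inverse velocity-addition law: u' = (u − v)/(1 − uv/c²), taking u = β_B and v = β_A.
u' = (0.972 − 0.465) / (1 − (0.465)(0.972)) = 0.5070/0.5480 = 0.9251.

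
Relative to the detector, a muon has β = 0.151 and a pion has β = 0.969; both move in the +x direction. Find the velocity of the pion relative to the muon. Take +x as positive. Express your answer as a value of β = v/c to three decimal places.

β_A = 0.151, β_B = 0.969.
Transform to A's frame with the inverse velocity-addition law: u' = (u − v)/(1 − uv/c²), taking u = β_B and v = β_A.
u' = (0.969 − 0.151) / (1 − (0.151)(0.969)) = 0.8180/0.8537 = 0.9582.

β = +0.958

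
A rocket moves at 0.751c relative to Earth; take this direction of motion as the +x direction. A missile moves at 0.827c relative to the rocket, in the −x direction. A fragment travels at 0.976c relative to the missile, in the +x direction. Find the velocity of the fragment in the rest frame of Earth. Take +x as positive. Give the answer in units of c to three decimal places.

+0.964c

Apply u = (u' + v)/(1 + u'v/c²) successively, working outward toward Earth.
Start: velocity of the rocket relative to Earth = 0.7510c.
Compose with the missile (u' = -0.827 in the rocket frame): u_1 = (-0.827 + 0.751) / (1 + (-0.827)·0.751) = -0.0760/0.3789 = -0.2006.
Compose with the fragment (u' = 0.976 in the missile frame): u_2 = (0.976 + (-0.201)) / (1 + 0.976·(-0.201)) = 0.7754/0.8042 = 0.9642.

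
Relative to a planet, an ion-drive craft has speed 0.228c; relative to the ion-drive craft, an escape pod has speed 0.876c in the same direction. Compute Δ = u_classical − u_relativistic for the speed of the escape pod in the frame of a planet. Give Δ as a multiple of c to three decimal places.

Galilean: u_cl = 0.876 + 0.228 = 1.1040.
Relativistic: u_rel = (0.876 + 0.228) / (1 + 0.876·0.228) = 1.1040/1.1997 = 0.9202.
Δ = 1.1040 − 0.9202 = 0.1838.
(The classical prediction exceeds c; the relativistic result does not.)

Δ = 0.184c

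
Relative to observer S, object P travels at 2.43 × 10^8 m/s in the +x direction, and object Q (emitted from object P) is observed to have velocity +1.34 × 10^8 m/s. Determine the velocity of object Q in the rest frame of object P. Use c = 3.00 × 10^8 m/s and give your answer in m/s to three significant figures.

-1.71 × 10^8 m/s

v = 0.810c, u = 0.447c.
Invert the composition law: u' = (u − v)/(1 − uv/c²).
u' = (0.447 − 0.810) / (1 − (0.447)(0.810)) = -0.3633/0.6382 = -0.5693.
u' = -0.5693 × 3.00 × 10^8 m/s.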